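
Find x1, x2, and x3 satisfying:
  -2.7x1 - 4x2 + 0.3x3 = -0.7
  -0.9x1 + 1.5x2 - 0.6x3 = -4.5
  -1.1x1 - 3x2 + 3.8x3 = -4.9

x1 = 3, x2 = -2, x3 = -2

Row-reduce the augmented matrix:
R1 ← R1 / (-27/10).
R2 ← R2 + 9/10·R1.
R3 ← R3 + 11/10·R1.
R2 ← R2 / (17/6).
R1 ← R1 − 40/27·R2.
R3 ← R3 + 37/27·R2.
R3 ← R3 / (1703/510).
R1 ← R1 − 13/51·R3.
R2 ← R2 + 21/85·R3.
Reading off the reduced rows gives x1 = 3, x2 = -2, x3 = -2.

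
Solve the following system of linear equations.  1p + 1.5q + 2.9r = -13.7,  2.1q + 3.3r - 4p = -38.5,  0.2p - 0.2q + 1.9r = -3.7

p = 4, q = -6, r = -3

Row-reduce the augmented matrix:
R2 ← R2 + 4·R1.
R3 ← R3 − 1/5·R1.
R2 ← R2 / (81/10).
R1 ← R1 − 3/2·R2.
R3 ← R3 + 1/2·R2.
R3 ← R3 / (9071/4050).
R1 ← R1 − 19/135·R3.
R2 ← R2 − 149/81·R3.
Reading off the reduced rows gives p = 4, q = -6, r = -3.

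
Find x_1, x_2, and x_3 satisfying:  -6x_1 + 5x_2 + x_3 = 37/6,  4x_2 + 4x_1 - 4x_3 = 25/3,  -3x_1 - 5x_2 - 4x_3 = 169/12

Row-reduce the augmented matrix:
R1 ← R1 / (-6).
R2 ← R2 − 4·R1.
R3 ← R3 + 3·R1.
R2 ← R2 / (22/3).
R1 ← R1 + 5/6·R2.
R3 ← R3 + 15/2·R2.
R3 ← R3 / (-87/11).
R1 ← R1 + 6/11·R3.
R2 ← R2 + 5/11·R3.
Reading off the reduced rows gives x_1 = -5/4, x_2 = 1/3, x_3 = -3.

x_1 = -5/4, x_2 = 1/3, x_3 = -3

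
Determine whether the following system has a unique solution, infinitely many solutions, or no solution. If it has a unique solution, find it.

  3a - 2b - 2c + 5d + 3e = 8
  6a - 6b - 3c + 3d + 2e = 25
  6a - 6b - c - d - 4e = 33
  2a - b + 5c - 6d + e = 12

infinitely many solutions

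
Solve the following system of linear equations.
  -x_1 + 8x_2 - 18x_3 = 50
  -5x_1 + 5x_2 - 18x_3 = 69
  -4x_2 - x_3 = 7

x_1 = -4, x_2 = -1, x_3 = -3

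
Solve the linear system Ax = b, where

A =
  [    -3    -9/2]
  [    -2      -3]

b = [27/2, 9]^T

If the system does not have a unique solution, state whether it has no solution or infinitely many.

Row-reduce:
R1 ← R1 / (-3).
R2 ← R2 + 2·R1.
Rank is 1 with 2 unknowns, leaving x_2 free.

infinitely many solutions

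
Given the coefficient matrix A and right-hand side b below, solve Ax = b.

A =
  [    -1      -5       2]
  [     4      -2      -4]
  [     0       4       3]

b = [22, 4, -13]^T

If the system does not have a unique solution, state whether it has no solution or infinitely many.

x_1 = 0, x_2 = -4, x_3 = 1

Row-reduce the augmented matrix:
R1 ← R1 / (-1).
R2 ← R2 − 4·R1.
R2 ← R2 / (-22).
R1 ← R1 − 5·R2.
R3 ← R3 − 4·R2.
R3 ← R3 / (41/11).
R1 ← R1 + 12/11·R3.
R2 ← R2 + 2/11·R3.
Reading off the reduced rows gives x_1 = 0, x_2 = -4, x_3 = 1.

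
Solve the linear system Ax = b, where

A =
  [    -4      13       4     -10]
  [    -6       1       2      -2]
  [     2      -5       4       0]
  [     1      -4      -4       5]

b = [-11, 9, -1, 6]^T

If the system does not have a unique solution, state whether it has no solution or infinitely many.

infinitely many solutions

Row-reduce:
R1 ← R1 / (-4).
R2 ← R2 + 6·R1.
R3 ← R3 − 2·R1.
R4 ← R4 − 1·R1.
R2 ← R2 / (-37/2).
R1 ← R1 + 13/4·R2.
R3 ← R3 − 3/2·R2.
R4 ← R4 + 3/4·R2.
R3 ← R3 / (210/37).
R1 ← R1 + 11/37·R3.
R2 ← R2 − 8/37·R3.
R4 ← R4 + 105/37·R3.
Rank is 3 with 4 unknowns, leaving x_4 free.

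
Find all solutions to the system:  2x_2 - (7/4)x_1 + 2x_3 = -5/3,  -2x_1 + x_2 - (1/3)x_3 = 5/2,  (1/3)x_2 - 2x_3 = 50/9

Row-reduce the augmented matrix:
R1 ← R1 / (-7/4).
R2 ← R2 + 2·R1.
R2 ← R2 / (-9/7).
R1 ← R1 + 8/7·R2.
R3 ← R3 − 1/3·R2.
R3 ← R3 / (-217/81).
R1 ← R1 − 32/27·R3.
R2 ← R2 − 55/27·R3.
Reading off the reduced rows gives x_1 = 0, x_2 = 5/3, x_3 = -5/2.

x_1 = 0, x_2 = 5/3, x_3 = -5/2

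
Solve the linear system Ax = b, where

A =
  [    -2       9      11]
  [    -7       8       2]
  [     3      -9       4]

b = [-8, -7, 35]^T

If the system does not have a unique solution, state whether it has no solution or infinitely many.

x_1 = -3, x_2 = -4, x_3 = 2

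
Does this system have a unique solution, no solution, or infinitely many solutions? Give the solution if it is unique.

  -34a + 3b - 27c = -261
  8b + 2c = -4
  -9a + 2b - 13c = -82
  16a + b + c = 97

a = 6, b = -1, c = 2

Row-reduce the augmented matrix:
R1 ← R1 / (-34).
R3 ← R3 + 9·R1.
R4 ← R4 − 16·R1.
R2 ← R2 / (8).
R1 ← R1 + 3/34·R2.
R3 ← R3 − 41/34·R2.
R4 ← R4 − 41/17·R2.
R3 ← R3 / (-837/136).
R1 ← R1 − 111/136·R3.
R2 ← R2 − 1/4·R3.
R4 ← R4 + 837/68·R3.
R4 reduces to 0 = 0, so the extra equation is consistent.
Reading off the reduced rows gives a = 6, b = -1, c = 2.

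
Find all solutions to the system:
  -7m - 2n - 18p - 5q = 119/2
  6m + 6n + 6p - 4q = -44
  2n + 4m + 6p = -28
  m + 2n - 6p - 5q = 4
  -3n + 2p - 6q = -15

Row-reduce:
R1 ← R1 / (-7).
R2 ← R2 − 6·R1.
R3 ← R3 − 4·R1.
R4 ← R4 − 1·R1.
R2 ← R2 / (30/7).
R1 ← R1 − 2/7·R2.
R3 ← R3 − 6/7·R2.
R4 ← R4 − 12/7·R2.
R5 ← R5 + 3·R2.
R3 ← R3 / (-12/5).
R1 ← R1 − 16/5·R3.
R2 ← R2 + 11/5·R3.
R4 ← R4 + 24/5·R3.
R5 ← R5 + 23/5·R3.
Swap R4 and R5.
R4 ← R4 / (-19/2).
R1 ← R1 + 1/3·R4.
R2 ← R2 + 5/6·R4.
R3 ← R3 − 1/2·R4.
Row 5 reduces to 0 = 1/2, a contradiction. The system is inconsistent.

no solution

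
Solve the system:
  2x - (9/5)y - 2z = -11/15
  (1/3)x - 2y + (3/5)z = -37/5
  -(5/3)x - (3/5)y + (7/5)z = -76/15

x = 0, y = 3, z = -7/3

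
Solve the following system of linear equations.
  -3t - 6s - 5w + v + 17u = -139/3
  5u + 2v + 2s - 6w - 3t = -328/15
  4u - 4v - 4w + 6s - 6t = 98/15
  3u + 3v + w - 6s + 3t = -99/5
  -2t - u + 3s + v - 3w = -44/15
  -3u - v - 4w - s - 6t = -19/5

Row-reduce the augmented matrix:
R1 ← R1 / (17).
R2 ← R2 − 5·R1.
R3 ← R3 − 4·R1.
R4 ← R4 − 3·R1.
R5 ← R5 + 1·R1.
R6 ← R6 + 3·R1.
R2 ← R2 / (29/17).
R1 ← R1 − 1/17·R2.
R3 ← R3 + 72/17·R2.
R4 ← R4 − 48/17·R2.
R5 ← R5 − 18/17·R2.
R6 ← R6 + 14/17·R2.
R3 ← R3 / (-408/29).
R1 ← R1 + 4/29·R3.
R2 ← R2 + 77/29·R3.
R4 ← R4 − 272/29·R3.
R5 ← R5 + 14/29·R3.
R6 ← R6 + 205/29·R3.
Swap R4 and R5.
R4 ← R4 / (-9/34).
R1 ← R1 + 11/17·R4.
R2 ← R2 + 65/68·R4.
R3 ← R3 + 81/68·R4.
R6 ← R6 + 589/68·R4.
Swap R5 and R6.
R5 ← R5 / (127/9).
R1 ← R1 − 11/9·R5.
R2 ← R2 − 23/9·R5.
R3 ← R3 − 3·R5.
R4 ← R4 − 17/9·R5.
R6 reduces to 0 = 0, so the extra equation is consistent.
Reading off the reduced rows gives u = -4/3, v = -8/3, w = 11/5, s = 5/3, t = 0.

u = -4/3, v = -8/3, w = 11/5, s = 5/3, t = 0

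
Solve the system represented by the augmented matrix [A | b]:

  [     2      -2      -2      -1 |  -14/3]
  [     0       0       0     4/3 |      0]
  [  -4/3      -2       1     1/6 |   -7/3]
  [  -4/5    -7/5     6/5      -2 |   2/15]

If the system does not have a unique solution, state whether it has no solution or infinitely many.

x_1 = 2, x_2 = 4/3, x_3 = 3, x_4 = 0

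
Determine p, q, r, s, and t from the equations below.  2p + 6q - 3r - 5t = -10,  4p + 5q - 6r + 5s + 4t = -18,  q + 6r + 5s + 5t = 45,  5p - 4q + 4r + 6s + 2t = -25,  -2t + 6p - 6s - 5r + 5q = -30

Row-reduce the augmented matrix:
R1 ← R1 / (2).
R2 ← R2 − 4·R1.
R4 ← R4 − 5·R1.
R5 ← R5 − 6·R1.
R2 ← R2 / (-7).
R1 ← R1 − 3·R2.
R3 ← R3 − 1·R2.
R4 ← R4 + 19·R2.
R5 ← R5 + 13·R2.
R3 ← R3 / (6).
R1 ← R1 + 3/2·R3.
R4 ← R4 − 23/2·R3.
R5 ← R5 − 4·R3.
R4 ← R4 / (-389/21).
R1 ← R1 − 25/7·R4.
R2 ← R2 + 5/7·R4.
R3 ← R3 − 20/21·R4.
R5 ← R5 + 401/21·R4.
R5 ← R5 / (31725/1556).
R1 ← R1 + 1453/778·R5.
R2 ← R2 + 897/1556·R5.
R3 ← R3 + 569/778·R5.
R4 ← R4 − 3101/1556·R5.
Reading off the reduced rows gives p = -5, q = 5, r = 5, s = -1, t = 3.

p = -5, q = 5, r = 5, s = -1, t = 3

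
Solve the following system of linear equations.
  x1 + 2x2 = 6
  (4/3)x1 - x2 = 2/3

x1 = 2, x2 = 2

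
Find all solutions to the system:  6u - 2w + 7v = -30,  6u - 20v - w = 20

infinitely many solutions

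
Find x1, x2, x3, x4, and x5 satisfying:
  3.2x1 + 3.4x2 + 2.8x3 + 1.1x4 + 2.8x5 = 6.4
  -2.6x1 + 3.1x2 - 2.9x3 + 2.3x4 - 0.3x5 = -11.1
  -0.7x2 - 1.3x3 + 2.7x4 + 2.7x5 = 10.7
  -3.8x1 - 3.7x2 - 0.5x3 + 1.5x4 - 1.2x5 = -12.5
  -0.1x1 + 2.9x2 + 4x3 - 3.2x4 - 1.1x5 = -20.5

Row-reduce the augmented matrix:
R1 ← R1 / (16/5).
R2 ← R2 + 13/5·R1.
R4 ← R4 + 19/5·R1.
R5 ← R5 + 1/10·R1.
R2 ← R2 / (469/80).
R1 ← R1 − 17/16·R2.
R3 ← R3 + 7/10·R2.
R4 ← R4 − 27/80·R2.
R5 ← R5 − 481/160·R2.
R3 ← R3 / (-921/670).
R1 ← R1 − 927/938·R3.
R2 ← R2 + 50/469·R3.
R4 ← R4 − 6709/2345·R3.
R5 ← R5 − 41347/9380·R3.
R4 ← R4 / (58252/6447).
R1 ← R1 − 8511/4298·R4.
R2 ← R2 − 3943/12894·R4.
R3 ← R3 + 4129/1842·R4.
R5 ← R5 − 327349/64470·R4.
R5 ← R5 / (16456481/5825200).
R1 ← R1 − 987737/1165040·R5.
R2 ← R2 + 193013/1165040·R5.
R3 ← R3 + 140827/1165040·R5.
R4 ← R4 − 523597/582520·R5.
Reading off the reduced rows gives x1 = 5, x2 = -2, x3 = -3, x4 = 0, x5 = 2.

x1 = 5, x2 = -2, x3 = -3, x4 = 0, x5 = 2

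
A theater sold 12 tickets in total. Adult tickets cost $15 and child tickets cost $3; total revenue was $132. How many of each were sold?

adult tickets: 8, child tickets: 4

Let a = adult tickets, c = child tickets.
  a + c = 12
  15a + 3c = 132
From equation 1: a = 12 − c.
Substitute into equation 2 and solve: c = 4.
Then a = 8.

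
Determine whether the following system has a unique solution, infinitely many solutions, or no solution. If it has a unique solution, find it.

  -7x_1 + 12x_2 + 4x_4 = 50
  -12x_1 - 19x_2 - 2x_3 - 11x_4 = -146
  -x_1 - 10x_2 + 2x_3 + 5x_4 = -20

Row-reduce:
R1 ← R1 / (-7).
R2 ← R2 + 12·R1.
R3 ← R3 + 1·R1.
R2 ← R2 / (-277/7).
R1 ← R1 + 12/7·R2.
R3 ← R3 + 82/7·R2.
R3 ← R3 / (718/277).
R1 ← R1 − 24/277·R3.
R2 ← R2 − 14/277·R3.
Rank is 3 with 4 unknowns, leaving x_4 free.

infinitely many solutions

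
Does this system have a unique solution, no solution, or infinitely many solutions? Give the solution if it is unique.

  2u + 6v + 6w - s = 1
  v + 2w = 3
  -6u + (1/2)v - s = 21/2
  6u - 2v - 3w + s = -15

infinitely many solutions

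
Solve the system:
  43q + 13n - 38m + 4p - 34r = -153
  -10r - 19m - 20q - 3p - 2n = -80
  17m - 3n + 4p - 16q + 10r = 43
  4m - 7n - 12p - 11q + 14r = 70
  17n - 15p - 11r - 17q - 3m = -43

no solution

Row-reduce:
R1 ← R1 / (-38).
R2 ← R2 + 19·R1.
R3 ← R3 − 17·R1.
R4 ← R4 − 4·R1.
R5 ← R5 + 3·R1.
R2 ← R2 / (-17/2).
R1 ← R1 + 13/38·R2.
R3 ← R3 − 107/38·R2.
R4 ← R4 + 107/19·R2.
R5 ← R5 − 607/38·R2.
R3 ← R3 / (1335/323).
R1 ← R1 − 31/323·R3.
R2 ← R2 − 10/17·R3.
R4 ← R4 + 2670/323·R3.
R5 ← R5 + 7982/323·R3.
Swap R4 and R5.
R4 ← R4 / (-43048/267).
R1 ← R1 − 209/267·R4.
R2 ← R2 − 1703/267·R4.
R3 ← R3 + 679/267·R4.
Row 5 reduces to 0 = 3, a contradiction. The system is inconsistent.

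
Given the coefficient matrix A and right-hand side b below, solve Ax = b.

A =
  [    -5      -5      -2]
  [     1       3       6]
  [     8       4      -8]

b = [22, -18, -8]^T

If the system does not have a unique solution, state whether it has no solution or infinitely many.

infinitely many solutions

Row-reduce:
R1 ← R1 / (-5).
R2 ← R2 − 1·R1.
R3 ← R3 − 8·R1.
R2 ← R2 / (2).
R1 ← R1 − 1·R2.
R3 ← R3 + 4·R2.
Rank is 2 with 3 unknowns, leaving x_3 free.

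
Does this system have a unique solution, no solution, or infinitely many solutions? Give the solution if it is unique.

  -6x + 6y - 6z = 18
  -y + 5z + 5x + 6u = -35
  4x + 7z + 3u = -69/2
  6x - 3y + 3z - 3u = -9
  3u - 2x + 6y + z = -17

Row-reduce:
R1 ← R1 / (-6).
R2 ← R2 − 5·R1.
R3 ← R3 − 4·R1.
R4 ← R4 − 6·R1.
R5 ← R5 + 2·R1.
R2 ← R2 / (4).
R1 ← R1 + 1·R2.
R3 ← R3 − 4·R2.
R4 ← R4 − 3·R2.
R5 ← R5 − 4·R2.
R3 ← R3 / (3).
R1 ← R1 − 1·R3.
R4 ← R4 + 3·R3.
R5 ← R5 − 3·R3.
R4 ← R4 / (-21/2).
R1 ← R1 − 5/2·R4.
R2 ← R2 − 3/2·R4.
R3 ← R3 + 1·R4.
Row 5 reduces to 0 = -1/2, a contradiction. The system is inconsistent.

no solution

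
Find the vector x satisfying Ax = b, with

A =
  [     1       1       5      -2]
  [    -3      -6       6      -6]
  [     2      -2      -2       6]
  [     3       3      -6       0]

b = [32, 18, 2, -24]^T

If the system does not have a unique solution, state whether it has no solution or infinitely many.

x_1 = 4, x_2 = 0, x_3 = 6, x_4 = 1

Row-reduce the augmented matrix:
R2 ← R2 + 3·R1.
R3 ← R3 − 2·R1.
R4 ← R4 − 3·R1.
R2 ← R2 / (-3).
R1 ← R1 − 1·R2.
R3 ← R3 + 4·R2.
R3 ← R3 / (-40).
R1 ← R1 − 12·R3.
R2 ← R2 + 7·R3.
R4 ← R4 + 21·R3.
R4 ← R4 / (-153/20).
R1 ← R1 − 9/5·R4.
R2 ← R2 + 11/20·R4.
R3 ← R3 + 13/20·R4.
Reading off the reduced rows gives x_1 = 4, x_2 = 0, x_3 = 6, x_4 = 1.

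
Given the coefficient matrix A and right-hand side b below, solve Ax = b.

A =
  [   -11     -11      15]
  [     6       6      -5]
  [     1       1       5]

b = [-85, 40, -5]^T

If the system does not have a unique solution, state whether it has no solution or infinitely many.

Row-reduce:
R1 ← R1 / (-11).
R2 ← R2 − 6·R1.
R3 ← R3 − 1·R1.
R2 ← R2 / (35/11).
R1 ← R1 + 15/11·R2.
R3 ← R3 − 70/11·R2.
Rank is 2 with 3 unknowns, leaving x_2 free.

infinitely many solutions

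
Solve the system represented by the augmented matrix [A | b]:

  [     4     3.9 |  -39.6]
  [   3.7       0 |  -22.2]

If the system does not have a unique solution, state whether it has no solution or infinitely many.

Row-reduce the augmented matrix:
R1 ← R1 / (4).
R2 ← R2 − 37/10·R1.
R2 ← R2 / (-1443/400).
R1 ← R1 − 39/40·R2.
Reading off the reduced rows gives x_1 = -6, x_2 = -4.

x_1 = -6, x_2 = -4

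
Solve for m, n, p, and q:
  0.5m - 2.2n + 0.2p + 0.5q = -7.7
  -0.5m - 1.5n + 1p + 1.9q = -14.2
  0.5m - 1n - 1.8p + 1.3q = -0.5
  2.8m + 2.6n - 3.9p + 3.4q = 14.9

m = 2, n = 3, p = -3, q = -3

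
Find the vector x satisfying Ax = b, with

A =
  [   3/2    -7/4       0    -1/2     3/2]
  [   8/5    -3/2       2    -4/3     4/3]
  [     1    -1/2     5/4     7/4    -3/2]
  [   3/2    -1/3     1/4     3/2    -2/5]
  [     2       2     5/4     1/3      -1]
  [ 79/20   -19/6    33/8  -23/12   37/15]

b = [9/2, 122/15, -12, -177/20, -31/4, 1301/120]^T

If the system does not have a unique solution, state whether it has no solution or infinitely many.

no solution

Row-reduce:
R1 ← R1 / (3/2).
R2 ← R2 − 8/5·R1.
R3 ← R3 − 1·R1.
R4 ← R4 − 3/2·R1.
R5 ← R5 − 2·R1.
R6 ← R6 − 79/20·R1.
R2 ← R2 / (11/30).
R1 ← R1 + 7/6·R2.
R3 ← R3 − 2/3·R2.
R4 ← R4 − 17/12·R2.
R5 ← R5 − 13/3·R2.
R6 ← R6 − 173/120·R2.
R3 ← R3 / (-105/44).
R1 ← R1 − 70/11·R3.
R2 ← R2 − 60/11·R3.
R4 ← R4 + 329/44·R3.
R5 ← R5 + 985/44·R3.
R6 ← R6 + 329/88·R3.
R4 ← R4 / (-1079/180).
R1 ← R1 − 59/9·R4.
R2 ← R2 − 124/21·R4.
R3 ← R3 + 467/315·R4.
R5 ← R5 + 5729/252·R4.
R6 ← R6 + 1079/360·R4.
R5 ← R5 / (-3437/2158).
R1 ← R1 − 2369/3237·R5.
R2 ← R2 − 32/1079·R5.
R3 ← R3 + 8126/16185·R5.
R4 ← R4 + 980/1079·R5.
Row 6 reduces to 0 = -1, a contradiction. The system is inconsistent.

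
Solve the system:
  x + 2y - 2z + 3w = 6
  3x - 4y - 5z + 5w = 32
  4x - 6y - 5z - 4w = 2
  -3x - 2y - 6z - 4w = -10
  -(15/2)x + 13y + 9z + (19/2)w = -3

no solution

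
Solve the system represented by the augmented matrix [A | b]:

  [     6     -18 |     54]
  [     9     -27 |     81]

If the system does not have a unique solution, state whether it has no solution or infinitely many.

Row-reduce:
R1 ← R1 / (6).
R2 ← R2 − 9·R1.
Rank is 1 with 2 unknowns, leaving x_2 free.

infinitely many solutions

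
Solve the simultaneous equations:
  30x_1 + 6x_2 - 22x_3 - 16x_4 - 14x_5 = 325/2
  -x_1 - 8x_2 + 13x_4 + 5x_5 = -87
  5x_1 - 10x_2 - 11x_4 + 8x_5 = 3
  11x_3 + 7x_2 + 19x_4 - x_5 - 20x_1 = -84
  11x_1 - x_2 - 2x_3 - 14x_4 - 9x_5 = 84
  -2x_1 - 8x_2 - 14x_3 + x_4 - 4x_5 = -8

Row-reduce:
R1 ← R1 / (30).
R2 ← R2 + 1·R1.
R3 ← R3 − 5·R1.
R4 ← R4 + 20·R1.
R5 ← R5 − 11·R1.
R6 ← R6 + 2·R1.
R2 ← R2 / (-39/5).
R1 ← R1 − 1/5·R2.
R3 ← R3 + 11·R2.
R4 ← R4 − 11·R2.
R5 ← R5 + 16/5·R2.
R6 ← R6 + 38/5·R2.
R3 ← R3 / (550/117).
R1 ← R1 + 88/117·R3.
R2 ← R2 − 11/117·R3.
R4 ← R4 + 550/117·R3.
R5 ← R5 − 745/117·R3.
R6 ← R6 + 1726/117·R3.
Swap R4 and R5.
R4 ← R4 / (1202/55).
R1 ← R1 + 109/25·R4.
R2 ← R2 + 27/25·R4.
R3 ← R3 + 1516/275·R4.
R6 ← R6 + 25723/275·R4.
Swap R5 and R6.
R5 ← R5 / (-106589/2404).
R1 ← R1 + 4633/2404·R5.
R2 ← R2 + 2901/2404·R5.
R3 ← R3 + 2347/1202·R5.
R4 ← R4 + 1217/2404·R5.
Row 6 reduces to 0 = 1/4, a contradiction. The system is inconsistent.

no solution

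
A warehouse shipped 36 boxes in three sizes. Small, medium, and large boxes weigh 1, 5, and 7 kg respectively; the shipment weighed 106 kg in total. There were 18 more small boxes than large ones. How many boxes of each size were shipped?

small boxes: 19, medium boxes: 16, large boxes: 1

Let s = small boxes, m = medium boxes, l = large boxes.
  s + m + l = 36
  5m + s + 7l = 106
  s - l = 18
Row-reduce the augmented matrix:
R2 ← R2 − 1·R1.
R3 ← R3 − 1·R1.
R2 ← R2 / (4).
R1 ← R1 − 1·R2.
R3 ← R3 + 1·R2.
R3 ← R3 / (-1/2).
R1 ← R1 + 1/2·R3.
R2 ← R2 − 3/2·R3.
Reading off the reduced rows gives s = 19, m = 16, l = 1.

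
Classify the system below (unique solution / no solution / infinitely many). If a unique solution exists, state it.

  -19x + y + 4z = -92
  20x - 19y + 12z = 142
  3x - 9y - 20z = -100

x = 6, y = 2, z = 5

Row-reduce the augmented matrix:
R1 ← R1 / (-19).
R2 ← R2 − 20·R1.
R3 ← R3 − 3·R1.
R2 ← R2 / (-341/19).
R1 ← R1 + 1/19·R2.
R3 ← R3 + 168/19·R2.
R3 ← R3 / (-848/31).
R1 ← R1 + 8/31·R3.
R2 ← R2 + 28/31·R3.
Reading off the reduced rows gives x = 6, y = 2, z = 5.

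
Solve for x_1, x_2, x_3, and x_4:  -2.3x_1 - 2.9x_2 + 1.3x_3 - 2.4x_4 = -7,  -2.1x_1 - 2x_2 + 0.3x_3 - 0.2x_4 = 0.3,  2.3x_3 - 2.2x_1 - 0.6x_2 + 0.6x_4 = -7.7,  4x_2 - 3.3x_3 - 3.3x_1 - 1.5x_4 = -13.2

x_1 = 2, x_2 = -3, x_3 = -3, x_4 = 3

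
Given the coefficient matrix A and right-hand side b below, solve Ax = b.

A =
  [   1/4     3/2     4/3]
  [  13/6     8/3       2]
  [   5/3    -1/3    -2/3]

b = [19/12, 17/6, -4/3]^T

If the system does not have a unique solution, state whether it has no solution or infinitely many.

no solution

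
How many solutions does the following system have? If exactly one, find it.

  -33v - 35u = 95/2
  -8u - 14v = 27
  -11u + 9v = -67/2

u = 1, v = -5/2

Row-reduce the augmented matrix:
R1 ← R1 / (-35).
R2 ← R2 + 8·R1.
R3 ← R3 + 11·R1.
R2 ← R2 / (-226/35).
R1 ← R1 − 33/35·R2.
R3 ← R3 − 678/35·R2.
R3 reduces to 0 = 0, so the extra equation is consistent.
Reading off the reduced rows gives u = 1, v = -5/2.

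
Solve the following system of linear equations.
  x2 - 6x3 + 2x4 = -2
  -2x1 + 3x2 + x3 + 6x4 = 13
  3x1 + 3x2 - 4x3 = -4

infinitely many solutions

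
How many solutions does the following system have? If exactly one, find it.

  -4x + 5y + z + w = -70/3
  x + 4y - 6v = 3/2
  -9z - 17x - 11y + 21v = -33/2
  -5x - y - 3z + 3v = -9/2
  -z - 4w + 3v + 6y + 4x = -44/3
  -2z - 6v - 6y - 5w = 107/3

x = 3/2, y = -3, z = -2, w = -1/3, v = -2

Row-reduce the augmented matrix:
R1 ← R1 / (-4).
R2 ← R2 − 1·R1.
R3 ← R3 + 17·R1.
R4 ← R4 + 5·R1.
R5 ← R5 − 4·R1.
R2 ← R2 / (21/4).
R1 ← R1 + 5/4·R2.
R3 ← R3 + 129/4·R2.
R4 ← R4 + 29/4·R2.
R5 ← R5 − 11·R2.
R6 ← R6 + 6·R2.
R3 ← R3 / (-82/7).
R1 ← R1 + 4/21·R3.
R2 ← R2 − 1/21·R3.
R4 ← R4 + 82/21·R3.
R5 ← R5 + 11/21·R3.
R6 ← R6 + 12/7·R3.
Swap R4 and R5.
R4 ← R4 / (-279/82).
R1 ← R1 + 6/41·R4.
R2 ← R2 − 3/82·R4.
R3 ← R3 − 19/82·R4.
R6 ← R6 + 177/41·R4.
Swap R5 and R6.
R5 ← R5 / (-967/31).
R1 ← R1 + 58/31·R5.
R2 ← R2 + 32/31·R5.
R3 ← R3 − 229/93·R5.
R4 ← R4 + 445/93·R5.
R6 reduces to 0 = 0, so the extra equation is consistent.
Reading off the reduced rows gives x = 3/2, y = -3, z = -2, w = -1/3, v = -2.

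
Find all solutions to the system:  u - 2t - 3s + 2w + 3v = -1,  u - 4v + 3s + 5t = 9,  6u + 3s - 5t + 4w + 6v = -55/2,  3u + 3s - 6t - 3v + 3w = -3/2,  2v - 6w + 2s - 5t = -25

u = -1/2, v = -3, w = 3/2, s = -5/2, t = 1

Row-reduce the augmented matrix:
R2 ← R2 − 1·R1.
R3 ← R3 − 6·R1.
R4 ← R4 − 3·R1.
R2 ← R2 / (-7).
R1 ← R1 − 3·R2.
R3 ← R3 + 12·R2.
R4 ← R4 + 12·R2.
R5 ← R5 − 2·R2.
R3 ← R3 / (-32/7).
R1 ← R1 − 8/7·R3.
R2 ← R2 − 2/7·R3.
R4 ← R4 − 3/7·R3.
R5 ← R5 + 46/7·R3.
R4 ← R4 / (87/32).
R1 ← R1 − 9/4·R4.
R2 ← R2 + 3/16·R4.
R3 ← R3 + 75/32·R4.
R5 ← R5 + 187/16·R4.
R5 ← R5 / (-1433/29).
R1 ← R1 − 292/29·R5.
R2 ← R2 + 63/29·R5.
R3 ← R3 + 280/29·R5.
R4 ← R4 + 133/29·R5.
Reading off the reduced rows gives u = -1/2, v = -3, w = 3/2, s = -5/2, t = 1.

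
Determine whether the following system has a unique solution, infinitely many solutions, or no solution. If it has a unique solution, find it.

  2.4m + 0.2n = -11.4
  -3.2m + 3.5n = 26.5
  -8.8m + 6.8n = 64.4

Row-reduce the augmented matrix:
R1 ← R1 / (12/5).
R2 ← R2 + 16/5·R1.
R3 ← R3 + 44/5·R1.
R2 ← R2 / (113/30).
R1 ← R1 − 1/12·R2.
R3 ← R3 − 113/15·R2.
R3 reduces to 0 = 0, so the extra equation is consistent.
Reading off the reduced rows gives m = -5, n = 3.

m = -5, n = 3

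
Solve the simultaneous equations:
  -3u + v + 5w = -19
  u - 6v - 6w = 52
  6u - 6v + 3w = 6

u = -2, v = -5, w = -4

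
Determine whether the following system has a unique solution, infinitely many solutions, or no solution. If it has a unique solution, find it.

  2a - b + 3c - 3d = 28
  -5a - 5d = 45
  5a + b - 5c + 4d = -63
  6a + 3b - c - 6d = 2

Row-reduce the augmented matrix:
R1 ← R1 / (2).
R2 ← R2 + 5·R1.
R3 ← R3 − 5·R1.
R4 ← R4 − 6·R1.
R2 ← R2 / (-5/2).
R1 ← R1 + 1/2·R2.
R3 ← R3 − 7/2·R2.
R4 ← R4 − 6·R2.
R3 ← R3 / (-2).
R2 ← R2 + 3·R3.
R4 ← R4 − 8·R3.
R4 ← R4 / (-51).
R1 ← R1 − 1·R4.
R2 ← R2 − 14·R4.
R3 ← R3 − 3·R4.
Reading off the reduced rows gives a = -3, b = -4, c = 4, d = -6.

a = -3, b = -4, c = 4, d = -6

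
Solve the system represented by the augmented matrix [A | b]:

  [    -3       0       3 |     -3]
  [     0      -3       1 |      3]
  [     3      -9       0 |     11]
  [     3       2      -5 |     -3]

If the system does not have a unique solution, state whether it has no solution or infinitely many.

no solution

Row-reduce:
R1 ← R1 / (-3).
R3 ← R3 − 3·R1.
R4 ← R4 − 3·R1.
R2 ← R2 / (-3).
R3 ← R3 + 9·R2.
R4 ← R4 − 2·R2.
Swap R3 and R4.
R3 ← R3 / (-4/3).
R1 ← R1 + 1·R3.
R2 ← R2 + 1/3·R3.
Row 4 reduces to 0 = -1, a contradiction. The system is inconsistent.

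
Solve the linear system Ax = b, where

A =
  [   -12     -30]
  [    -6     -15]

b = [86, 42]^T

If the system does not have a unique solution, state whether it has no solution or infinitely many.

no solution

Row-reduce:
R1 ← R1 / (-12).
R2 ← R2 + 6·R1.
Row 2 reduces to 0 = -1, a contradiction. The system is inconsistent.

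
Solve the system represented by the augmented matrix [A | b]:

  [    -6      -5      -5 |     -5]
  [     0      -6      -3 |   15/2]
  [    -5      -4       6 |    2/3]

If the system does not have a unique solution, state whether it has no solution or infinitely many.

x_1 = 5/3, x_2 = -3/2, x_3 = 1/2

Row-reduce the augmented matrix:
R1 ← R1 / (-6).
R3 ← R3 + 5·R1.
R2 ← R2 / (-6).
R1 ← R1 − 5/6·R2.
R3 ← R3 − 1/6·R2.
R3 ← R3 / (121/12).
R1 ← R1 − 5/12·R3.
R2 ← R2 − 1/2·R3.
Reading off the reduced rows gives x_1 = 5/3, x_2 = -3/2, x_3 = 1/2.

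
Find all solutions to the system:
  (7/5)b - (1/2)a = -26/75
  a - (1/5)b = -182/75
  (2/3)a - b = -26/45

a = -8/3, b = -6/5

Row-reduce the augmented matrix:
R1 ← R1 / (-1/2).
R2 ← R2 − 1·R1.
R3 ← R3 − 2/3·R1.
R2 ← R2 / (13/5).
R1 ← R1 + 14/5·R2.
R3 ← R3 − 13/15·R2.
R3 reduces to 0 = 0, so the extra equation is consistent.
Reading off the reduced rows gives a = -8/3, b = -6/5.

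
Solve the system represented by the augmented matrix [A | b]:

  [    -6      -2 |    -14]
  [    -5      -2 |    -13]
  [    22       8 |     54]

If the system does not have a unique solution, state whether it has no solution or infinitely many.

Row-reduce the augmented matrix:
R1 ← R1 / (-6).
R2 ← R2 + 5·R1.
R3 ← R3 − 22·R1.
R2 ← R2 / (-1/3).
R1 ← R1 − 1/3·R2.
R3 ← R3 − 2/3·R2.
R3 reduces to 0 = 0, so the extra equation is consistent.
Reading off the reduced rows gives x_1 = 1, x_2 = 4.

x_1 = 1, x_2 = 4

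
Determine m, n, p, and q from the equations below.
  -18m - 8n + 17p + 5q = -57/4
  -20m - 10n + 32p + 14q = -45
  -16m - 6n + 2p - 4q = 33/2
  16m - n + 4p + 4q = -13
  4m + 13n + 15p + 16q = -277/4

Row-reduce the augmented matrix:
R1 ← R1 / (-18).
R2 ← R2 + 20·R1.
R3 ← R3 + 16·R1.
R4 ← R4 − 16·R1.
R5 ← R5 − 4·R1.
R2 ← R2 / (-10/9).
R1 ← R1 − 4/9·R2.
R3 ← R3 − 10/9·R2.
R4 ← R4 + 73/9·R2.
R5 ← R5 − 101/9·R2.
Swap R3 and R4.
R3 ← R3 / (-383/5).
R1 ← R1 − 43/10·R3.
R2 ← R2 + 59/5·R3.
R5 ← R5 − 756/5·R3.
Swap R4 and R5.
R4 ← R4 / (-1000/383).
R1 ← R1 − 87/766·R4.
R2 ← R2 − 228/383·R4.
R3 ← R3 − 266/383·R4.
R5 reduces to 0 = 0, so the extra equation is consistent.
Reading off the reduced rows gives m = -1/4, n = -2, p = -7/4, q = -1.

m = -1/4, n = -2, p = -7/4, q = -1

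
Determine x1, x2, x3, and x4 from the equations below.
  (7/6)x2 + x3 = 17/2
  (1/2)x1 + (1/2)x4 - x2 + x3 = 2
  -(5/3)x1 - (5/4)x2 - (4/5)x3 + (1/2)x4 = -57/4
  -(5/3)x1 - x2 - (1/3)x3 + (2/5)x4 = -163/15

x1 = 3, x2 = 3, x3 = 5, x4 = -3

Row-reduce the augmented matrix:
Swap R1 and R2.
R1 ← R1 / (1/2).
R3 ← R3 + 5/3·R1.
R4 ← R4 + 5/3·R1.
R2 ← R2 / (7/6).
R1 ← R1 + 2·R2.
R3 ← R3 + 55/12·R2.
R4 ← R4 + 13/3·R2.
R3 ← R3 / (1357/210).
R1 ← R1 − 26/7·R3.
R2 ← R2 − 6/7·R3.
R4 ← R4 − 47/7·R3.
R4 ← R4 / (-3758/20355).
R1 ← R1 + 333/1357·R4.
R2 ← R2 + 390/1357·R4.
R3 ← R3 − 455/1357·R4.
Reading off the reduced rows gives x1 = 3, x2 = 3, x3 = 5, x4 = -3.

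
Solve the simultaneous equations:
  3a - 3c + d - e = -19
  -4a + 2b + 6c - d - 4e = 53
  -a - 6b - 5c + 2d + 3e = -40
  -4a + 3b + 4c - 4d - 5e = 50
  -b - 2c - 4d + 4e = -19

a = -2, b = 1, c = 5, d = -1, e = -3

Row-reduce the augmented matrix:
R1 ← R1 / (3).
R2 ← R2 + 4·R1.
R3 ← R3 + 1·R1.
R4 ← R4 + 4·R1.
R2 ← R2 / (2).
R3 ← R3 + 6·R2.
R4 ← R4 − 3·R2.
R5 ← R5 + 1·R2.
Swap R3 and R4.
R3 ← R3 / (-3).
R1 ← R1 + 1·R3.
R2 ← R2 − 1·R3.
R5 ← R5 + 1·R3.
R4 ← R4 / (10/3).
R1 ← R1 − 25/18·R4.
R2 ← R2 + 8/9·R4.
R3 ← R3 − 19/18·R4.
R5 ← R5 + 25/9·R4.
R5 ← R5 / (-31/3).
R1 ← R1 − 14/3·R5.
R2 ← R2 + 17/3·R5.
R3 ← R3 − 11/3·R5.
R4 ← R4 + 4·R5.
Reading off the reduced rows gives a = -2, b = 1, c = 5, d = -1, e = -3.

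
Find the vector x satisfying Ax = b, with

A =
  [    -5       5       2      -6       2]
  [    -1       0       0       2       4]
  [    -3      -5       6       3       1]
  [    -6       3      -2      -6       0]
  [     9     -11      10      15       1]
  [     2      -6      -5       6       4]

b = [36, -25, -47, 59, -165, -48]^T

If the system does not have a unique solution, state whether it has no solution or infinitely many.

x_1 = -3, x_2 = 3, x_3 = -4, x_4 = -4, x_5 = -5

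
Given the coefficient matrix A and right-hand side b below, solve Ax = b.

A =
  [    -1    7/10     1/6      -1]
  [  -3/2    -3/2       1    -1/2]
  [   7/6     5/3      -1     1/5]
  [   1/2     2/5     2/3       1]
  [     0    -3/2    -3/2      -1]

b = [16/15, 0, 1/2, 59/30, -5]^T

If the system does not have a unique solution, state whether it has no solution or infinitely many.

Row-reduce the augmented matrix:
R1 ← R1 / (-1).
R2 ← R2 + 3/2·R1.
R3 ← R3 − 7/6·R1.
R4 ← R4 − 1/2·R1.
R2 ← R2 / (-51/20).
R1 ← R1 + 7/10·R2.
R3 ← R3 − 149/60·R2.
R4 ← R4 − 3/4·R2.
R5 ← R5 + 3/2·R2.
R3 ← R3 / (-23/306).
R1 ← R1 + 19/51·R3.
R2 ← R2 + 5/17·R3.
R4 ← R4 − 33/34·R3.
R5 ← R5 + 33/17·R3.
R4 ← R4 / (102/115).
R1 ← R1 − 238/345·R4.
R2 ← R2 + 29/69·R4.
R3 ← R3 + 11/115·R4.
R5 ← R5 + 204/115·R4.
R5 reduces to 0 = 0, so the extra equation is consistent.
Reading off the reduced rows gives x_1 = -5, x_2 = 2, x_3 = -2, x_4 = 5.

x_1 = -5, x_2 = 2, x_3 = -2, x_4 = 5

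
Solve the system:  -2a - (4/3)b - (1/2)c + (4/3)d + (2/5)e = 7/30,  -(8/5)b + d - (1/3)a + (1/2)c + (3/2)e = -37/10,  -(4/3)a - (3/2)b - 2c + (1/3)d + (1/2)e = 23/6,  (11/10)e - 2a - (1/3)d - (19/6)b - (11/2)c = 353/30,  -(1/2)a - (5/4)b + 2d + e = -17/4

Row-reduce:
R1 ← R1 / (-2).
R2 ← R2 + 1/3·R1.
R3 ← R3 + 4/3·R1.
R4 ← R4 + 2·R1.
R5 ← R5 + 1/2·R1.
R2 ← R2 / (-62/45).
R1 ← R1 − 2/3·R2.
R3 ← R3 + 11/18·R2.
R4 ← R4 + 11/6·R2.
R5 ← R5 + 11/12·R2.
R3 ← R3 / (-955/496).
R1 ← R1 − 33/62·R3.
R2 ← R2 + 105/248·R3.
R4 ← R4 + 2865/496·R3.
R5 ← R5 + 261/992·R3.
Swap R4 and R5.
R4 ← R4 / (243/191).
R1 ← R1 + 103/191·R4.
R2 ← R2 + 70/191·R4.
R3 ← R3 − 268/573·R4.
Row 5 reduces to 0 = 1/2, a contradiction. The system is inconsistent.

no solution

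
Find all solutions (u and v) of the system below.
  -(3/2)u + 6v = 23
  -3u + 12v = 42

no solution

Row-reduce:
R1 ← R1 / (-3/2).
R2 ← R2 + 3·R1.
Row 2 reduces to 0 = -4, a contradiction. The system is inconsistent.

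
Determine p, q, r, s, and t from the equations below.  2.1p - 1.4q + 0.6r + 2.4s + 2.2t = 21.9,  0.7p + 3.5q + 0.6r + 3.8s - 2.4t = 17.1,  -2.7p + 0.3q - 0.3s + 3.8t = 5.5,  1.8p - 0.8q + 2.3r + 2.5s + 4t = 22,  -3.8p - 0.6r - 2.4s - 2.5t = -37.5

Row-reduce the augmented matrix:
R1 ← R1 / (21/10).
R2 ← R2 − 7/10·R1.
R3 ← R3 + 27/10·R1.
R4 ← R4 − 9/5·R1.
R5 ← R5 + 19/5·R1.
R2 ← R2 / (119/30).
R1 ← R1 + 2/3·R2.
R3 ← R3 + 3/2·R2.
R4 ← R4 − 2/5·R2.
R5 ← R5 + 38/15·R2.
R3 ← R3 / (549/595).
R1 ← R1 − 6/17·R3.
R2 ← R2 − 12/119·R3.
R4 ← R4 − 2077/1190·R3.
R5 ← R5 − 63/85·R3.
R4 ← R4 / (-26627/3660).
R1 ← R1 − 9/61·R4.
R2 ← R2 − 20/61·R4.
R3 ← R3 − 1555/366·R4.
R5 ← R5 − 433/610·R4.
R5 ← R5 / (-31652063/5591670).
R1 ← R1 + 962230/559167·R5.
R2 ← R2 + 324206/186389·R5.
R3 ← R3 − 729962/559167·R5.
R4 ← R4 − 604670/559167·R5.
Reading off the reduced rows gives p = 5, q = 4, r = -6, s = 4, t = 5.

p = 5, q = 4, r = -6, s = 4, t = 5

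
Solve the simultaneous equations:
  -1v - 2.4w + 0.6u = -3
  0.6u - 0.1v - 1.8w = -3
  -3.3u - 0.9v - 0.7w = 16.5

u = -5, v = 0, w = 0

Row-reduce the augmented matrix:
R1 ← R1 / (3/5).
R2 ← R2 − 3/5·R1.
R3 ← R3 + 33/10·R1.
R2 ← R2 / (9/10).
R1 ← R1 + 5/3·R2.
R3 ← R3 + 32/5·R2.
R3 ← R3 / (-289/30).
R1 ← R1 + 26/9·R3.
R2 ← R2 − 2/3·R3.
Reading off the reduced rows gives u = -5, v = 0, w = 0.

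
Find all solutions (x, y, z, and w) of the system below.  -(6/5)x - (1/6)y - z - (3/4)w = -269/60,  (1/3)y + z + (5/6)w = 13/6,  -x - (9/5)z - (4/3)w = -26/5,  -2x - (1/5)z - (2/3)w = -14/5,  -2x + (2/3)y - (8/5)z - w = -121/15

no solution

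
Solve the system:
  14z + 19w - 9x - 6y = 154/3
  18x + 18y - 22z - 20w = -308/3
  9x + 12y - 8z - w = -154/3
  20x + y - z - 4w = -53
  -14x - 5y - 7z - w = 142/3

Row-reduce the augmented matrix:
R1 ← R1 / (-9).
R2 ← R2 − 18·R1.
R3 ← R3 − 9·R1.
R4 ← R4 − 20·R1.
R5 ← R5 + 14·R1.
R2 ← R2 / (6).
R1 ← R1 − 2/3·R2.
R3 ← R3 − 6·R2.
R4 ← R4 + 37/3·R2.
R5 ← R5 − 13/3·R2.
Swap R3 and R4.
R3 ← R3 / (382/9).
R1 ← R1 + 20/9·R3.
R2 ← R2 − 1·R3.
R5 ← R5 + 298/9·R3.
Swap R4 and R5.
R4 ← R4 / (2889/191).
R1 ← R1 + 33/191·R4.
R2 ← R2 − 469/382·R4.
R3 ← R3 − 677/382·R4.
R5 reduces to 0 = 0, so the extra equation is consistent.
Reading off the reduced rows gives x = -7/3, y = -8/3, z = -1/3, w = 1.

x = -7/3, y = -8/3, z = -1/3, w = 1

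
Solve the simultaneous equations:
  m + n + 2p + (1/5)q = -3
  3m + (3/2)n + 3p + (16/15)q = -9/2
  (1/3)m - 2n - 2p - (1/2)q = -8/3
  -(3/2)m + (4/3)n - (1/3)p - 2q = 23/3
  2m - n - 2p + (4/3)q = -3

Row-reduce:
R2 ← R2 − 3·R1.
R3 ← R3 − 1/3·R1.
R4 ← R4 + 3/2·R1.
R5 ← R5 − 2·R1.
R2 ← R2 / (-3/2).
R1 ← R1 − 1·R2.
R3 ← R3 + 7/3·R2.
R4 ← R4 − 17/6·R2.
R5 ← R5 + 3·R2.
R3 ← R3 / (2).
R2 ← R2 − 2·R3.
R4 ← R4 + 3·R3.
R4 ← R4 / (-1489/540).
R1 ← R1 − 23/45·R4.
R2 ← R2 − 53/54·R4.
R3 ← R3 + 349/540·R4.
Row 5 reduces to 0 = -6, a contradiction. The system is inconsistent.

no solution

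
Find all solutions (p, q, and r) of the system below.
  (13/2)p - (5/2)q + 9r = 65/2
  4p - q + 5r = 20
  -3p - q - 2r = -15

Row-reduce:
R1 ← R1 / (13/2).
R2 ← R2 − 4·R1.
R3 ← R3 + 3·R1.
R2 ← R2 / (7/13).
R1 ← R1 + 5/13·R2.
R3 ← R3 + 28/13·R2.
Rank is 2 with 3 unknowns, leaving r free.

infinitely many solutions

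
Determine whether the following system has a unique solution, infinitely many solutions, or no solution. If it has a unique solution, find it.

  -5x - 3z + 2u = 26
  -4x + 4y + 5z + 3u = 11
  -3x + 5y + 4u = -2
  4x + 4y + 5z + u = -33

Row-reduce the augmented matrix:
R1 ← R1 / (-5).
R2 ← R2 + 4·R1.
R3 ← R3 + 3·R1.
R4 ← R4 − 4·R1.
R2 ← R2 / (4).
R3 ← R3 − 5·R2.
R4 ← R4 − 4·R2.
R3 ← R3 / (-149/20).
R1 ← R1 − 3/5·R3.
R2 ← R2 − 37/20·R3.
R4 ← R4 + 24/5·R3.
R4 ← R4 / (78/149).
R1 ← R1 + 47/149·R4.
R2 ← R2 − 91/149·R4.
R3 ← R3 + 21/149·R4.
Reading off the reduced rows gives x = -5, y = -5, z = 1, u = 2.

x = -5, y = -5, z = 1, u = 2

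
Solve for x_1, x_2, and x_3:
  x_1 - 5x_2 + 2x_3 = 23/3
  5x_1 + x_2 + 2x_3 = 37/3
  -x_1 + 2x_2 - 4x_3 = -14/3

Row-reduce the augmented matrix:
R2 ← R2 − 5·R1.
R3 ← R3 + 1·R1.
R2 ← R2 / (26).
R1 ← R1 + 5·R2.
R3 ← R3 + 3·R2.
R3 ← R3 / (-38/13).
R1 ← R1 − 6/13·R3.
R2 ← R2 + 4/13·R3.
Reading off the reduced rows gives x_1 = 8/3, x_2 = -1, x_3 = 0.

x_1 = 8/3, x_2 = -1, x_3 = 0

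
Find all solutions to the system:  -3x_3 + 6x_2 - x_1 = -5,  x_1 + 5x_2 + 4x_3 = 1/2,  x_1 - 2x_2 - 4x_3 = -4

Row-reduce the augmented matrix:
R1 ← R1 / (-1).
R2 ← R2 − 1·R1.
R3 ← R3 − 1·R1.
R2 ← R2 / (11).
R1 ← R1 + 6·R2.
R3 ← R3 − 4·R2.
R3 ← R3 / (-81/11).
R1 ← R1 − 39/11·R3.
R2 ← R2 − 1/11·R3.
Reading off the reduced rows gives x_1 = -1, x_2 = -1/2, x_3 = 1.

x_1 = -1, x_2 = -1/2, x_3 = 1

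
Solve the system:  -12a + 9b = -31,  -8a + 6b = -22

Row-reduce:
R1 ← R1 / (-12).
R2 ← R2 + 8·R1.
Row 2 reduces to 0 = -4/3, a contradiction. The system is inconsistent.

no solution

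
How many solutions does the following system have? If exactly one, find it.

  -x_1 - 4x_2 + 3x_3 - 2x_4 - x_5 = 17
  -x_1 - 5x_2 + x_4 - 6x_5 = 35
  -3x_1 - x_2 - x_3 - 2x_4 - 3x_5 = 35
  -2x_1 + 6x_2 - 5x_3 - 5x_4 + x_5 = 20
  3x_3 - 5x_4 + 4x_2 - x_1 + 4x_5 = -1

Row-reduce the augmented matrix:
R1 ← R1 / (-1).
R2 ← R2 + 1·R1.
R3 ← R3 + 3·R1.
R4 ← R4 + 2·R1.
R5 ← R5 + 1·R1.
R2 ← R2 / (-1).
R1 ← R1 − 4·R2.
R3 ← R3 − 11·R2.
R4 ← R4 − 14·R2.
R5 ← R5 − 8·R2.
R3 ← R3 / (-43).
R1 ← R1 + 15·R3.
R2 ← R2 − 3·R3.
R4 ← R4 + 53·R3.
R5 ← R5 + 24·R3.
R4 ← R4 / (-198/43).
R1 ← R1 − 47/43·R4.
R2 ← R2 + 18/43·R4.
R3 ← R3 + 37/43·R4.
R5 ← R5 − 15/43·R4.
R5 ← R5 / (-140/33).
R1 ← R1 − 37/99·R5.
R2 ← R2 − 12/11·R5.
R3 ← R3 − 112/99·R5.
R4 ← R4 + 17/99·R5.
Reading off the reduced rows gives x_1 = -3, x_2 = 0, x_3 = 0, x_4 = -4, x_5 = -6.

x_1 = -3, x_2 = 0, x_3 = 0, x_4 = -4, x_5 = -6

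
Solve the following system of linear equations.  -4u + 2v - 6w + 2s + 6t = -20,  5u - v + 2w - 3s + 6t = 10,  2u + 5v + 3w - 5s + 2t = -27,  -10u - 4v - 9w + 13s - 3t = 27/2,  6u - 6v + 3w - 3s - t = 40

no solution

Row-reduce:
R1 ← R1 / (-4).
R2 ← R2 − 5·R1.
R3 ← R3 − 2·R1.
R4 ← R4 + 10·R1.
R5 ← R5 − 6·R1.
R2 ← R2 / (3/2).
R1 ← R1 + 1/2·R2.
R3 ← R3 − 6·R2.
R4 ← R4 + 9·R2.
R5 ← R5 + 3·R2.
R3 ← R3 / (22).
R1 ← R1 + 1/3·R3.
R2 ← R2 + 11/3·R3.
R4 ← R4 + 27·R3.
R5 ← R5 + 17·R3.
R4 ← R4 / (28/11).
R1 ← R1 + 23/33·R4.
R2 ← R2 + 2/3·R4.
R3 ← R3 + 1/11·R4.
R5 ← R5 + 28/11·R4.
Row 5 reduces to 0 = -1/2, a contradiction. The system is inconsistent.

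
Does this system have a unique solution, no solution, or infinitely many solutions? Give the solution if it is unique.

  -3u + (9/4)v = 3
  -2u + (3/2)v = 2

Row-reduce:
R1 ← R1 / (-3).
R2 ← R2 + 2·R1.
Rank is 1 with 2 unknowns, leaving v free.

infinitely many solutions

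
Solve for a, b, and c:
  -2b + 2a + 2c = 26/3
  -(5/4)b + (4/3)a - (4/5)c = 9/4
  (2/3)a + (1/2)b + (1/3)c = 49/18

Row-reduce the augmented matrix:
R1 ← R1 / (2).
R2 ← R2 − 4/3·R1.
R3 ← R3 − 2/3·R1.
R2 ← R2 / (1/12).
R1 ← R1 + 1·R2.
R3 ← R3 − 7/6·R2.
R3 ← R3 / (443/15).
R1 ← R1 + 123/5·R3.
R2 ← R2 + 128/5·R3.
Reading off the reduced rows gives a = 3, b = 1/3, c = 5/3.

a = 3, b = 1/3, c = 5/3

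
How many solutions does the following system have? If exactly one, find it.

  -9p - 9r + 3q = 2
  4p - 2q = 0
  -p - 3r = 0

no solution

Row-reduce:
R1 ← R1 / (-9).
R2 ← R2 − 4·R1.
R3 ← R3 + 1·R1.
R2 ← R2 / (-2/3).
R1 ← R1 + 1/3·R2.
R3 ← R3 + 1/3·R2.
Row 3 reduces to 0 = -2/3, a contradiction. The system is inconsistent.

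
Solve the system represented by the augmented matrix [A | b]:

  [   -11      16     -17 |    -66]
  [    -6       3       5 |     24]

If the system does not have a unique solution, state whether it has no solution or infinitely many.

infinitely many solutions

Row-reduce:
R1 ← R1 / (-11).
R2 ← R2 + 6·R1.
R2 ← R2 / (-63/11).
R1 ← R1 + 16/11·R2.
Rank is 2 with 3 unknowns, leaving x_3 free.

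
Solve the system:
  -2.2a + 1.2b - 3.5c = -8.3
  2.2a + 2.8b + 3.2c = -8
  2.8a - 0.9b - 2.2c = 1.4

a = 0, b = -4, c = 1

Row-reduce the augmented matrix:
R1 ← R1 / (-11/5).
R2 ← R2 − 11/5·R1.
R3 ← R3 − 14/5·R1.
R2 ← R2 / (4).
R1 ← R1 + 6/11·R2.
R3 ← R3 − 69/110·R2.
R3 ← R3 / (-2643/400).
R1 ← R1 − 31/20·R3.
R2 ← R2 + 3/40·R3.
Reading off the reduced rows gives a = 0, b = -4, c = 1.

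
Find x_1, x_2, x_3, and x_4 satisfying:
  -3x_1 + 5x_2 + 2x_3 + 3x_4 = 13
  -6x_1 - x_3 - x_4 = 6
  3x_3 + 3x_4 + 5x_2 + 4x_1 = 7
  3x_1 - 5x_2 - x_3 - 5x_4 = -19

x_1 = 0, x_2 = 5, x_3 = -6, x_4 = 0

Row-reduce the augmented matrix:
R1 ← R1 / (-3).
R2 ← R2 + 6·R1.
R3 ← R3 − 4·R1.
R4 ← R4 − 3·R1.
R2 ← R2 / (-10).
R1 ← R1 + 5/3·R2.
R3 ← R3 − 35/3·R2.
R3 ← R3 / (-1/6).
R1 ← R1 − 1/6·R3.
R2 ← R2 − 1/2·R3.
R4 ← R4 − 1·R3.
R4 ← R4 / (-9).
R1 ← R1 + 1·R4.
R2 ← R2 + 14/5·R4.
R3 ← R3 − 7·R4.
Reading off the reduced rows gives x_1 = 0, x_2 = 5, x_3 = -6, x_4 = 0.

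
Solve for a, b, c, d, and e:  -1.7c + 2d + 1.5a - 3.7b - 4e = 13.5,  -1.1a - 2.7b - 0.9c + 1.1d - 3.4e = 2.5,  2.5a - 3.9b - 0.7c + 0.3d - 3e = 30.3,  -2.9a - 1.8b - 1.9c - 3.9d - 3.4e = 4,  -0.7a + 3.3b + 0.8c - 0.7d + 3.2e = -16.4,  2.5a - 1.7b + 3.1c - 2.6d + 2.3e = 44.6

Row-reduce the augmented matrix:
R1 ← R1 / (3/2).
R2 ← R2 + 11/10·R1.
R3 ← R3 − 5/2·R1.
R4 ← R4 + 29/10·R1.
R5 ← R5 + 7/10·R1.
R6 ← R6 − 5/2·R1.
R2 ← R2 / (-406/75).
R1 ← R1 + 37/15·R2.
R3 ← R3 − 34/15·R2.
R4 ← R4 + 1343/150·R2.
R5 ← R5 − 118/75·R2.
R6 ← R6 − 67/15·R2.
R3 ← R3 / (179/145).
R1 ← R1 + 9/58·R3.
R2 ← R2 − 23/58·R3.
R4 ← R4 + 949/580·R3.
R5 ← R5 + 179/290·R3.
R6 ← R6 − 1207/290·R3.
R4 ← R4 / (-49221/7160).
R1 ← R1 + 59/716·R4.
R2 ← R2 − 111/716·R4.
R3 ← R3 + 284/179·R4.
R6 ← R6 − 9981/3580·R4.
Swap R5 and R6.
R5 ← R5 / (228941/382830).
R1 ← R1 − 116642/344547·R5.
R2 ← R2 − 98708/114849·R5.
R3 ← R3 − 228626/344547·R5.
R4 ← R4 + 34414/344547·R5.
R6 reduces to 0 = 0, so the extra equation is consistent.
Reading off the reduced rows gives a = 5, b = -5, c = 5, d = -4, e = -1.

a = 5, b = -5, c = 5, d = -4, e = -1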